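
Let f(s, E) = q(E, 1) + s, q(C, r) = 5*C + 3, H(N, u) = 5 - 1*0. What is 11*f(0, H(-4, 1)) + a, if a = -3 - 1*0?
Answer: 305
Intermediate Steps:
H(N, u) = 5 (H(N, u) = 5 + 0 = 5)
a = -3 (a = -3 + 0 = -3)
q(C, r) = 3 + 5*C
f(s, E) = 3 + s + 5*E (f(s, E) = (3 + 5*E) + s = 3 + s + 5*E)
11*f(0, H(-4, 1)) + a = 11*(3 + 0 + 5*5) - 3 = 11*(3 + 0 + 25) - 3 = 11*28 - 3 = 308 - 3 = 305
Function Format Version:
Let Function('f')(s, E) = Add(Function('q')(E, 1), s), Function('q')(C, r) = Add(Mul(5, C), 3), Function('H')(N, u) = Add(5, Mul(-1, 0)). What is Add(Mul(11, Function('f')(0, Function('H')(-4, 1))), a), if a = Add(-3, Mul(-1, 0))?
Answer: 305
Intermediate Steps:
Function('H')(N, u) = 5 (Function('H')(N, u) = Add(5, 0) = 5)
a = -3 (a = Add(-3, 0) = -3)
Function('q')(C, r) = Add(3, Mul(5, C))
Function('f')(s, E) = Add(3, s, Mul(5, E)) (Function('f')(s, E) = Add(Add(3, Mul(5, E)), s) = Add(3, s, Mul(5, E)))
Add(Mul(11, Function('f')(0, Function('H')(-4, 1))), a) = Add(Mul(11, Add(3, 0, Mul(5, 5))), -3) = Add(Mul(11, Add(3, 0, 25)), -3) = Add(Mul(11, 28), -3) = Add(308, -3) = 305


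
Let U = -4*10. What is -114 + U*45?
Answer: -1914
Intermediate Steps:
U = -40
-114 + U*45 = -114 - 40*45 = -114 - 1800 = -1914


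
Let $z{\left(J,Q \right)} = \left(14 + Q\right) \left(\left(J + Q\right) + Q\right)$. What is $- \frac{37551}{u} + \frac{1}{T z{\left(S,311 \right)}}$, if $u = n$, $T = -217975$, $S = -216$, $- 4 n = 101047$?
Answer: $\frac{4320137594853953}{2906293730908750} \approx 1.4865$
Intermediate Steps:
$n = - \frac{101047}{4}$ ($n = \left(- \frac{1}{4}\right) 101047 = - \frac{101047}{4} \approx -25262.0$)
$u = - \frac{101047}{4} \approx -25262.0$
$z{\left(J,Q \right)} = \left(14 + Q\right) \left(J + 2 Q\right)$
$- \frac{37551}{u} + \frac{1}{T z{\left(S,311 \right)}} = - \frac{37551}{- \frac{101047}{4}} + \frac{1}{\left(-217975\right) \left(2 \cdot 311^{2} + 14 \left(-216\right) + 28 \cdot 311 - 67176\right)} = \left(-37551\right) \left(- \frac{4}{101047}\right) - \frac{1}{217975 \left(2 \cdot 96721 - 3024 + 8708 - 67176\right)} = \frac{150204}{101047} - \frac{1}{217975 \left(193442 - 3024 + 8708 - 67176\right)} = \frac{150204}{101047} - \frac{1}{217975 \cdot 131950} = \frac{150204}{101047} - \frac{1}{28761801250} = \frac{4320137594853953}{2906293730908750}$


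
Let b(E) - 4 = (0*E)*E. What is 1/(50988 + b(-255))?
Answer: 1/50992 ≈ 1.9611e-5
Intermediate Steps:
b(E) = 4 (b(E) = 4 + (0*E)*E = 4 + 0*E = 4 + 0 = 4)
1/(50988 + b(-255)) = 1/(50988 + 4) = 1/50992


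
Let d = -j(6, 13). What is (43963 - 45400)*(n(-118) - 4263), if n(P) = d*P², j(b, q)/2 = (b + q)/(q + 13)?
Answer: 459804075/13 ≈ 3.5370e+7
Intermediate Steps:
j(b, q) = 2*(b + q)/(13 + q) (j(b, q) = 2*((b + q)/(q + 13)) = 2*((b + q)/(13 + q)) = 2*(b + q)/(13 + q))
d = -19/13 (d = -2*(6 + 13)/(13 + 13) = -2*19/26 = -1*19/13 = -19/13 ≈ -1.4615)
n(P) = -19*P²/13
(43963 - 45400)*(n(-118) - 4263) = (43963 - 45400)*(-19/13*(-118)² - 4263) = -1437*(-19/13*13924 - 4263) = -1437*(-264556/13 - 4263) = -1437*(-319975/13) = 459804075/13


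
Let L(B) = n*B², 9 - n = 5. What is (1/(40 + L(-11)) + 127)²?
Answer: 4428769401/274576 ≈ 16129.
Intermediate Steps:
n = 4 (n = 9 - 1*5 = 9 - 5 = 4)
L(B) = 4*B²
(1/(40 + L(-11)) + 127)² = (1/(40 + 4*(-11)²) + 127)² = (1/(40 + 4*121) + 127)² = (1/(40 + 484) + 127)² = (1/524 + 127)² = (66549/524)² = 4428769401/274576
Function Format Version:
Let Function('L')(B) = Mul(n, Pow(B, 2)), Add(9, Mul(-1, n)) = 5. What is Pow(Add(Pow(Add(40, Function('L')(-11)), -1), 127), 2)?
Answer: Rational(4428769401, 274576) ≈ 16129.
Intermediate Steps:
n = 4 (n = Add(9, Mul(-1, 5)) = Add(9, -5) = 4)
Function('L')(B) = Mul(4, Pow(B, 2))
Pow(Add(Pow(Add(40, Function('L')(-11)), -1), 127), 2) = Pow(Add(Pow(Add(40, Mul(4, Pow(-11, 2))), -1), 127), 2) = Pow(Add(Pow(Add(40, Mul(4, 121)), -1), 127), 2) = Pow(Add(Pow(Add(40, 484), -1), 127), 2) = Pow(Add(Pow(524, -1), 127), 2) = Pow(Add(Rational(1, 524), 127), 2) = Pow(Rational(66549, 524), 2) = Rational(4428769401, 274576)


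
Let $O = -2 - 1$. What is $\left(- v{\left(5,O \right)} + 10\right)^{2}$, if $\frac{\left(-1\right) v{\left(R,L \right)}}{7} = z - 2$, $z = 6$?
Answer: $1444$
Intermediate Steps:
$O = -3$ ($O = -2 - 1 = -3$)
$v{\left(R,L \right)} = -28$ ($v{\left(R,L \right)} = - 7 \left(6 - 2\right) = \left(-7\right) 4 = -28$)
$\left(- v{\left(5,O \right)} + 10\right)^{2} = \left(\left(-1\right) \left(-28\right) + 10\right)^{2} = \left(28 + 10\right)^{2} = 38^{2} = 1444$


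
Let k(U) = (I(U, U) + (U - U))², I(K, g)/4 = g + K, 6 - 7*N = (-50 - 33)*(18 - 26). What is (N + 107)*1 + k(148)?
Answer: 1401869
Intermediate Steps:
N = -94 (N = 6/7 - (-50 - 33)*(18 - 26)/7 = 6/7 - (-83)*(-8)/7 = 6/7 - ⅐*664 = 6/7 - 664/7 = -94)
I(K, g) = 4*K + 4*g (I(K, g) = 4*(g + K) = 4*(K + g) = 4*K + 4*g)
k(U) = 64*U² (k(U) = ((4*U + 4*U) + (U - U))² = (8*U + 0)² = (8*U)² = 64*U²)
(N + 107)*1 + k(148) = (-94 + 107)*1 + 64*148² = 13*1 + 64*21904 = 13 + 1401856 = 1401869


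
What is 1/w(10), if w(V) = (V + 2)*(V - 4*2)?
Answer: 1/24 ≈ 0.041667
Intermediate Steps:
w(V) = (-8 + V)*(2 + V) (w(V) = (2 + V)*(V - 8) = (2 + V)*(-8 + V) = (-8 + V)*(2 + V))
1/w(10) = 1/(-16 + 10² - 6*10) = 1/(-16 + 100 - 60) = 1/24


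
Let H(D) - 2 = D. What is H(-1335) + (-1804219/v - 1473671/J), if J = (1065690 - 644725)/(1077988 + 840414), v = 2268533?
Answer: -6414628396300233706/954972994345 ≈ -6.7171e+6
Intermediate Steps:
H(D) = 2 + D
J = 420965/1918402 ≈ 0.21944
H(-1335) + (-1804219/v - 1473671/J) = (2 - 1335) + (-1804219/2268533 - 1473671/420965/1918402) = -1333 + (-1804219*1/2268533 - 1473671*1918402/420965) = -1333 + (-1804219/2268533 - 2827093393742/420965) = -1333 - 6413355417298771821/954972994345 = -6414628396300233706/954972994345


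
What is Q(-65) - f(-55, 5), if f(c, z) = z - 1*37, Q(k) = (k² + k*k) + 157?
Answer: 8639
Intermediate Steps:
Q(k) = 157 + 2*k² (Q(k) = (k² + k²) + 157 = 2*k² + 157 = 157 + 2*k²)
f(c, z) = -37 + z (f(c, z) = z - 37 = -37 + z)
Q(-65) - f(-55, 5) = (157 + 2*(-65)²) - (-37 + 5) = (157 + 2*4225) - 1*(-32) = (157 + 8450) + 32 = 8607 + 32 = 8639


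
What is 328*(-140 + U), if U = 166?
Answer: 8528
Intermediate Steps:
328*(-140 + U) = 328*(-140 + 166) = 328*26 = 8528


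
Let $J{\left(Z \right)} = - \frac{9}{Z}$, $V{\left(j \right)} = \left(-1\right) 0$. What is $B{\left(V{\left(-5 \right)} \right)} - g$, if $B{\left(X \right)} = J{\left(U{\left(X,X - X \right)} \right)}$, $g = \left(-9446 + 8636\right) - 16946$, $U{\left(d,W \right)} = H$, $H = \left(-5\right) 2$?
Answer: $\frac{177569}{10} \approx 17757.0$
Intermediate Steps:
$H = -10$
$V{\left(j \right)} = 0$
$U{\left(d,W \right)} = -10$
$g = -17756$ ($g = -810 - 16946 = -17756$)
$B{\left(X \right)} = \frac{9}{10}$ ($B{\left(X \right)} = - \frac{9}{-10} = \left(-9\right) \left(- \frac{1}{10}\right) = \frac{9}{10}$)
$B{\left(V{\left(-5 \right)} \right)} - g = \frac{9}{10} - -17756 = \frac{9}{10} + 17756 = \frac{177569}{10}$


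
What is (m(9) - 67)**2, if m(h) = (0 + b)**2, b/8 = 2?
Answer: 35721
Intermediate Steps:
b = 16 (b = 8*2 = 16)
m(h) = 256 (m(h) = (0 + 16)**2 = 16**2 = 256)
(m(9) - 67)**2 = (256 - 67)**2 = 189**2 = 35721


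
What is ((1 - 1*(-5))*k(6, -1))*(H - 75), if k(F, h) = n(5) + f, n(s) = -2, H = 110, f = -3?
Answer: -1050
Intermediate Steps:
k(F, h) = -5 (k(F, h) = -2 - 3 = -5)
((1 - 1*(-5))*k(6, -1))*(H - 75) = ((1 - 1*(-5))*(-5))*(110 - 75) = ((1 + 5)*(-5))*35 = (6*(-5))*35 = -30*35 = -1050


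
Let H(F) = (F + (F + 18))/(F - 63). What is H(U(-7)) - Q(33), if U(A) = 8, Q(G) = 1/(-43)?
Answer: -1407/2365 ≈ -0.59493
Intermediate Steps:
Q(G) = -1/43
H(F) = (18 + 2*F)/(-63 + F) (H(F) = (F + (18 + F))/(-63 + F) = (18 + 2*F)/(-63 + F))
H(U(-7)) - Q(33) = 2*(9 + 8)/(-63 + 8) - 1*(-1/43) = 2*17/(-55) + 1/43 = 2*(-1/55)*17 + 1/43 = -34/55 + 1/43 = -1407/2365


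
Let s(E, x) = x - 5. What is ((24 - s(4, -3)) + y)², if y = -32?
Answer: 0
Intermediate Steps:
s(E, x) = -5 + x
((24 - s(4, -3)) + y)² = ((24 - (-5 - 3)) - 32)² = ((24 - 1*(-8)) - 32)² = ((24 + 8) - 32)² = (32 - 32)² = 0² = 0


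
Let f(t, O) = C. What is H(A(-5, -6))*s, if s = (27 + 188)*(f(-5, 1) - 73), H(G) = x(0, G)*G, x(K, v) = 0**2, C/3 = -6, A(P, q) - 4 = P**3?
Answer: 0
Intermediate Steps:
A(P, q) = 4 + P**3
C = -18 (C = 3*(-6) = -18)
f(t, O) = -18
x(K, v) = 0
H(G) = 0 (H(G) = 0*G = 0)
s = -19565 (s = (27 + 188)*(-18 - 73) = 215*(-91) = -19565)
H(A(-5, -6))*s = 0*(-19565) = 0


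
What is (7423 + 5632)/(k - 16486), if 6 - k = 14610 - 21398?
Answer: -13055/9692 ≈ -1.3470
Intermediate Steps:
k = 6794 (k = 6 - (14610 - 21398) = 6 - 1*(-6788) = 6 + 6788 = 6794)
(7423 + 5632)/(k - 16486) = (7423 + 5632)/(6794 - 16486) = 13055/(-9692) = 13055*(-1/9692) = -13055/9692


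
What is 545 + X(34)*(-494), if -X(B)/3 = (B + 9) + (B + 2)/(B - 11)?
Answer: 1531585/23 ≈ 66591.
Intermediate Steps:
X(B) = -27 - 3*B - 3*(2 + B)/(-11 + B) (X(B) = -3*((B + 9) + (B + 2)/(B - 11)) = -3*((9 + B) + (2 + B)/(-11 + B)) = -3*(9 + B + (2 + B)/(-11 + B)) = -27 - 3*B - 3*(2 + B)/(-11 + B))
545 + X(34)*(-494) = 545 + (3*(97 + 34 - 1*34**2)/(-11 + 34))*(-494) = 545 + (3*(97 + 34 - 1*1156)/23)*(-494) = 545 + (3*(1/23)*(97 + 34 - 1156))*(-494) = 545 + (3*(1/23)*(-1025))*(-494) = 545 - 3075/23*(-494) = 545 + 1519050/23 = 1531585/23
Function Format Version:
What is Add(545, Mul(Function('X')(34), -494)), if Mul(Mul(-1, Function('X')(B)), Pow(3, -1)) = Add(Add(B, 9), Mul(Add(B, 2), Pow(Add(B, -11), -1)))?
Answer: Rational(1531585, 23) ≈ 66591.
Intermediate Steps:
Function('X')(B) = Add(-27, Mul(-3, B), Mul(-3, Pow(Add(-11, B), -1), Add(2, B))) (Function('X')(B) = Mul(-3, Add(Add(B, 9), Mul(Add(B, 2), Pow(Add(B, -11), -1)))) = Mul(-3, Add(Add(9, B), Mul(Add(2, B), Pow(Add(-11, B), -1)))) = Mul(-3, Add(Add(9, B), Mul(Pow(Add(-11, B), -1), Add(2, B)))) = Mul(-3, Add(9, B, Mul(Pow(Add(-11, B), -1), Add(2, B)))) = Add(-27, Mul(-3, B), Mul(-3, Pow(Add(-11, B), -1), Add(2, B))))
Add(545, Mul(Function('X')(34), -494)) = Add(545, Mul(Mul(3, Pow(Add(-11, 34), -1), Add(97, 34, Mul(-1, Pow(34, 2)))), -494)) = Add(545, Mul(Mul(3, Pow(23, -1), Add(97, 34, Mul(-1, 1156))), -494)) = Add(545, Mul(Mul(3, Rational(1, 23), Add(97, 34, -1156)), -494)) = Add(545, Mul(Mul(3, Rational(1, 23), -1025), -494)) = Add(545, Mul(Rational(-3075, 23), -494)) = Add(545, Rational(1519050, 23)) = Rational(1531585, 23)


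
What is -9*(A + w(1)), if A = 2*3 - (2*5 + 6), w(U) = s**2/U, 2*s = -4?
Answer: 54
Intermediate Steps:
s = -2 (s = (1/2)*(-4) = -2)
w(U) = 4/U (w(U) = (-2)**2/U = 4/U)
A = -10 (A = 6 - (10 + 6) = 6 - 1*16 = 6 - 16 = -10)
-9*(A + w(1)) = -9*(-10 + 4/1) = -9*(-10 + 4*1) = -9*(-10 + 4) = -9*(-6) = 54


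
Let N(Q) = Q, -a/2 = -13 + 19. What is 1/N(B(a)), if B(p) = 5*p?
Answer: -1/60 ≈ -0.016667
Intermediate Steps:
a = -12 (a = -2*(-13 + 19) = -2*6 = -12)
1/N(B(a)) = 1/(5*(-12)) = 1/(-60) = -1/60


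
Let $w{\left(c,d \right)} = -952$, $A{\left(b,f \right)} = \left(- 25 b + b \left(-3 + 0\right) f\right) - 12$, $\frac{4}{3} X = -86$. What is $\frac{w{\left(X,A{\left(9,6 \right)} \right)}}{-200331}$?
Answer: $\frac{952}{200331} \approx 0.0047521$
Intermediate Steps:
$X = - \frac{129}{2}$ ($X = \frac{3}{4} \left(-86\right) = - \frac{129}{2} \approx -64.5$)
$A{\left(b,f \right)} = -12 - 25 b - 3 b f$ ($A{\left(b,f \right)} = \left(- 25 b + b \left(-3\right) f\right) - 12 = \left(- 25 b + - 3 b f\right) - 12 = \left(- 25 b - 3 b f\right) - 12 = -12 - 25 b - 3 b f$)
$\frac{w{\left(X,A{\left(9,6 \right)} \right)}}{-200331} = - \frac{952}{-200331} = \left(-952\right) \left(- \frac{1}{200331}\right) = \frac{952}{200331}$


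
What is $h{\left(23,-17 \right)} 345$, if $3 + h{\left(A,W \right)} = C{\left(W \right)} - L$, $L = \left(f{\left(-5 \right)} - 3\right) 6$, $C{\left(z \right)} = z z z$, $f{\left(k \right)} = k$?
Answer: $-1679460$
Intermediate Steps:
$C{\left(z \right)} = z^{3}$ ($C{\left(z \right)} = z^{2} z = z^{3}$)
$L = -48$ ($L = \left(-5 - 3\right) 6 = \left(-8\right) 6 = -48$)
$h{\left(A,W \right)} = 45 + W^{3}$ ($h{\left(A,W \right)} = -3 + \left(W^{3} - -48\right) = -3 + \left(W^{3} + 48\right) = -3 + \left(48 + W^{3}\right) = 45 + W^{3}$)
$h{\left(23,-17 \right)} 345 = \left(45 + \left(-17\right)^{3}\right) 345 = \left(45 - 4913\right) 345 = \left(-4868\right) 345 = -1679460$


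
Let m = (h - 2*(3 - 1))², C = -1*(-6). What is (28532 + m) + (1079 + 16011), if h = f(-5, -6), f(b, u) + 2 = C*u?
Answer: 47386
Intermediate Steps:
C = 6
f(b, u) = -2 + 6*u
h = -38 (h = -2 + 6*(-6) = -2 - 36 = -38)
m = 1764 (m = (-38 - 2*(3 - 1))² = (-38 - 2*2)² = (-38 - 4)² = (-42)² = 1764)
(28532 + m) + (1079 + 16011) = (28532 + 1764) + (1079 + 16011) = 30296 + 17090 = 47386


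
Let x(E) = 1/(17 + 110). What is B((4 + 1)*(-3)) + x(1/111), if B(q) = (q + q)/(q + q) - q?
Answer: 2033/127 ≈ 16.008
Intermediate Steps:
x(E) = 1/127
B(q) = 1 - q (B(q) = (2*q)/((2*q)) - q = (2*q)*(1/(2*q)) - q = 1 - q)
B((4 + 1)*(-3)) + x(1/111) = (1 - (4 + 1)*(-3)) + 1/127 = (1 - 5*(-3)) + 1/127 = (1 - 1*(-15)) + 1/127 = (1 + 15) + 1/127 = 16 + 1/127 = 2033/127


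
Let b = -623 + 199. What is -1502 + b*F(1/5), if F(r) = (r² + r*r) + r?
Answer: -40518/25 ≈ -1620.7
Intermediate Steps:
F(r) = r + 2*r² (F(r) = (r² + r²) + r = 2*r² + r = r + 2*r²)
b = -424
-1502 + b*F(1/5) = -1502 - 424*(1 + 2/5)/5 = -1502 - 424*(1 + 2*(⅕))/5 = -1502 - 424*(1 + ⅖)/5 = -1502 - 424*7/(5*5) = -1502 - 424*7/25 = -1502 - 2968/25 = -40518/25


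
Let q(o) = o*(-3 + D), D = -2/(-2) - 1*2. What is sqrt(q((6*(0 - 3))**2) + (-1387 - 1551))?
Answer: I*sqrt(4234) ≈ 65.069*I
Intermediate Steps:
D = -1 (D = -2*(-1/2) - 2 = 1 - 2 = -1)
q(o) = -4*o (q(o) = o*(-3 - 1) = o*(-4) = -4*o)
sqrt(q((6*(0 - 3))**2) + (-1387 - 1551)) = sqrt(-4*36*(0 - 3)**2 + (-1387 - 1551)) = sqrt(-4*(6*(-3))**2 - 2938) = sqrt(-4*(-18)**2 - 2938) = sqrt(-4*324 - 2938) = sqrt(-1296 - 2938) = sqrt(-4234) = I*sqrt(4234)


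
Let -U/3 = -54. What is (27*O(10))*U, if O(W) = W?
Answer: 43740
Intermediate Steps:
U = 162 (U = -3*(-54) = 162)
(27*O(10))*U = (27*10)*162 = 270*162 = 43740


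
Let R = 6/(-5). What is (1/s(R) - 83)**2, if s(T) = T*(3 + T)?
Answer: 20313049/2916 ≈ 6966.1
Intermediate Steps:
R = -6/5 (R = 6*(-1/5) = -6/5 ≈ -1.2000)
(1/s(R) - 83)**2 = (1/(-6*(3 - 6/5)/5) - 83)**2 = (1/(-6/5*9/5) - 83)**2 = (1/(-54/25) - 83)**2 = (-25/54 - 83)**2 = (-4507/54)**2 = 20313049/2916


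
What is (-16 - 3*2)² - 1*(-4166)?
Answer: 4650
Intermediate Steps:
(-16 - 3*2)² - 1*(-4166) = (-16 - 6)² + 4166 = (-22)² + 4166 = 484 + 4166 = 4650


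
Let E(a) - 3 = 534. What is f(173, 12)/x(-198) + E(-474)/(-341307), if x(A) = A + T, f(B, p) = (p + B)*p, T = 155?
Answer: -252574877/4892067 ≈ -51.629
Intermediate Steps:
E(a) = 537 (E(a) = 3 + 534 = 537)
f(B, p) = p*(B + p) (f(B, p) = (B + p)*p = p*(B + p))
x(A) = 155 + A (x(A) = A + 155 = 155 + A)
f(173, 12)/x(-198) + E(-474)/(-341307) = (12*(173 + 12))/(155 - 198) + 537/(-341307) = (12*185)/(-43) + 537*(-1/341307) = 2220*(-1/43) - 179/113769 = -2220/43 - 179/113769 = -252574877/4892067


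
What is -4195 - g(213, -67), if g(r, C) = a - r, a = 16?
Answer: -3998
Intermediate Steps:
g(r, C) = 16 - r
-4195 - g(213, -67) = -4195 - (16 - 1*213) = -4195 - (16 - 213) = -4195 - 1*(-197) = -4195 + 197 = -3998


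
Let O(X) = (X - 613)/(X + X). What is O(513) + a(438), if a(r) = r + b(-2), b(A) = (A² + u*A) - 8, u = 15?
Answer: 207202/513 ≈ 403.90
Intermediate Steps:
O(X) = (-613 + X)/(2*X) (O(X) = (-613 + X)/((2*X)) = (-613 + X)*(1/(2*X)) = (-613 + X)/(2*X))
b(A) = -8 + A² + 15*A (b(A) = (A² + 15*A) - 8 = -8 + A² + 15*A)
a(r) = -34 + r (a(r) = r + (-8 + (-2)² + 15*(-2)) = r + (-8 + 4 - 30) = r - 34 = -34 + r)
O(513) + a(438) = (½)*(-613 + 513)/513 + (-34 + 438) = (½)*(1/513)*(-100) + 404 = -50/513 + 404 = 207202/513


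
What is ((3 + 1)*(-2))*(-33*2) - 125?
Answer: 403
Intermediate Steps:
((3 + 1)*(-2))*(-33*2) - 125 = (4*(-2))*(-66) - 125 = -8*(-66) - 125 = 528 - 125 = 403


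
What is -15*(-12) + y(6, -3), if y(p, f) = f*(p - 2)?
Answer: 168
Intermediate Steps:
y(p, f) = f*(-2 + p)
-15*(-12) + y(6, -3) = -15*(-12) - 3*(-2 + 6) = 180 - 3*4 = 180 - 12 = 168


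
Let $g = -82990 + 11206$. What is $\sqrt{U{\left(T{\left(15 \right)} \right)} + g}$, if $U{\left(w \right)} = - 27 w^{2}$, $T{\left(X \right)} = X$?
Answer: $3 i \sqrt{8651} \approx 279.03 i$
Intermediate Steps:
$g = -71784$
$\sqrt{U{\left(T{\left(15 \right)} \right)} + g} = \sqrt{- 27 \cdot 15^{2} - 71784} = \sqrt{\left(-27\right) 225 - 71784} = \sqrt{-6075 - 71784} = \sqrt{-77859} = 3 i \sqrt{8651}$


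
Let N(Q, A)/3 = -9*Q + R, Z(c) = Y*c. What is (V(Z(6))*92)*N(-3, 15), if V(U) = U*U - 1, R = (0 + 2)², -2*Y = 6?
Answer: 2763588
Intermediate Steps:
Y = -3 (Y = -½*6 = -3)
Z(c) = -3*c
R = 4 (R = 2² = 4)
V(U) = -1 + U² (V(U) = U² - 1 = -1 + U²)
N(Q, A) = 12 - 27*Q (N(Q, A) = 3*(-9*Q + 4) = 3*(4 - 9*Q) = 12 - 27*Q)
(V(Z(6))*92)*N(-3, 15) = ((-1 + (-3*6)²)*92)*(12 - 27*(-3)) = ((-1 + (-18)²)*92)*(12 + 81) = ((-1 + 324)*92)*93 = (323*92)*93 = 29716*93 = 2763588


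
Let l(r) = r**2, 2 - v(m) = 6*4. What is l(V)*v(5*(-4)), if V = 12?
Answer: -3168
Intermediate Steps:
v(m) = -22 (v(m) = 2 - 6*4 = 2 - 1*24 = 2 - 24 = -22)
l(V)*v(5*(-4)) = 12**2*(-22) = 144*(-22) = -3168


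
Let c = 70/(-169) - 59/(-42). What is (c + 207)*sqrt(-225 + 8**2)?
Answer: 1476317*I*sqrt(161)/7098 ≈ 2639.1*I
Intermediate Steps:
c = 7031/7098 (c = 70*(-1/169) - 59*(-1/42) = -70/169 + 59/42 = 7031/7098 ≈ 0.99056)
(c + 207)*sqrt(-225 + 8**2) = (7031/7098 + 207)*sqrt(-225 + 8**2) = 1476317*sqrt(-225 + 64)/7098 = 1476317*sqrt(-161)/7098 = 1476317*(I*sqrt(161))/7098 = 1476317*I*sqrt(161)/7098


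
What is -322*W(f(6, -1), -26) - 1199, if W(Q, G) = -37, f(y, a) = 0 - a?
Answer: 10715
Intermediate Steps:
f(y, a) = -a
-322*W(f(6, -1), -26) - 1199 = -322*(-37) - 1199 = 11914 - 1199 = 10715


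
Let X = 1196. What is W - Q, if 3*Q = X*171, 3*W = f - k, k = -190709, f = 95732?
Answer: 81925/3 ≈ 27308.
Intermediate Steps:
W = 286441/3 (W = (95732 - 1*(-190709))/3 = (95732 + 190709)/3 = (1/3)*286441 = 286441/3 ≈ 95480.)
Q = 68172 (Q = (1196*171)/3 = (1/3)*204516 = 68172)
W - Q = 286441/3 - 1*68172 = 286441/3 - 68172 = 81925/3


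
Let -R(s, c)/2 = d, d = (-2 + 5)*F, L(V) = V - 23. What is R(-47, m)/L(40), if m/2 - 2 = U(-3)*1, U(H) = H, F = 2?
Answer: -12/17 ≈ -0.70588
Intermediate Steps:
L(V) = -23 + V
d = 6 (d = (-2 + 5)*2 = 3*2 = 6)
m = -2 (m = 4 + 2*(-3*1) = 4 + 2*(-3) = 4 - 6 = -2)
R(s, c) = -12 (R(s, c) = -2*6 = -12)
R(-47, m)/L(40) = -12/(-23 + 40) = -12/17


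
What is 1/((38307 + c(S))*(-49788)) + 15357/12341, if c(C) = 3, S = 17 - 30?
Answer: 29291608233619/23538955353480 ≈ 1.2444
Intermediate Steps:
S = -13
1/((38307 + c(S))*(-49788)) + 15357/12341 = 1/((38307 + 3)*(-49788)) + 15357/12341 = -1/49788/38310 + 15357*(1/12341) = (1/38310)*(-1/49788) + 15357/12341 = -1/1907378280 + 15357/12341 = 29291608233619/23538955353480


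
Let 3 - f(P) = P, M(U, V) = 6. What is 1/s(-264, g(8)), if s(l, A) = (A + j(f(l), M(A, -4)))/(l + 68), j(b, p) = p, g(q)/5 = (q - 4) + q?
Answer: -98/33 ≈ -2.9697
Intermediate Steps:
g(q) = -20 + 10*q (g(q) = 5*((q - 4) + q) = 5*((-4 + q) + q) = 5*(-4 + 2*q) = -20 + 10*q)
f(P) = 3 - P
s(l, A) = (6 + A)/(68 + l) (s(l, A) = (A + 6)/(l + 68) = (6 + A)/(68 + l))
1/s(-264, g(8)) = 1/((6 + (-20 + 10*8))/(68 - 264)) = 1/((6 + (-20 + 80))/(-196)) = 1/(-(6 + 60)/196) = 1/(-1/196*66) = 1/(-33/98) = -98/33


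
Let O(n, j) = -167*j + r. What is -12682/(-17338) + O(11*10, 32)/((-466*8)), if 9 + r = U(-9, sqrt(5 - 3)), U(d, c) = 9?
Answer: 4372899/2019877 ≈ 2.1649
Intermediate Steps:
r = 0 (r = -9 + 9 = 0)
O(n, j) = -167*j (O(n, j) = -167*j + 0 = -167*j)
-12682/(-17338) + O(11*10, 32)/((-466*8)) = -12682/(-17338) + (-167*32)/((-466*8)) = -12682*(-1/17338) - 5344/(-3728) = 6341/8669 - 5344*(-1/3728) = 6341/8669 + 334/233 = 4372899/2019877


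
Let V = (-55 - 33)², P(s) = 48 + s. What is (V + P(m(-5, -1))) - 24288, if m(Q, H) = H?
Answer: -16497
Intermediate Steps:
V = 7744 (V = (-88)² = 7744)
(V + P(m(-5, -1))) - 24288 = (7744 + (48 - 1)) - 24288 = (7744 + 47) - 24288 = 7791 - 24288 = -16497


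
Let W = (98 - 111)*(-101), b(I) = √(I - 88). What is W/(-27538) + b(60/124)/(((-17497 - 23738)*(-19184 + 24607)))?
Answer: -1313/27538 - I*√84103/6932139555 ≈ -0.04768 - 4.1835e-8*I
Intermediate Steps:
b(I) = √(-88 + I)
W = 1313 (W = -13*(-101) = 1313)
W/(-27538) + b(60/124)/(((-17497 - 23738)*(-19184 + 24607))) = 1313/(-27538) + √(-88 + 60/124)/(((-17497 - 23738)*(-19184 + 24607))) = 1313*(-1/27538) + √(-88 + 60*(1/124))/((-41235*5423)) = -1313/27538 + √(-88 + 15/31)/(-223617405) = -1313/27538 + √(-2713/31)*(-1/223617405) = -1313/27538 + (I*√84103/31)*(-1/223617405) = -1313/27538 - I*√84103/6932139555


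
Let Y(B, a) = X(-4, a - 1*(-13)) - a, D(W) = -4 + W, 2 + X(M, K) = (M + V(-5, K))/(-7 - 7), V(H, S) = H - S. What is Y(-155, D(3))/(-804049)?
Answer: -1/1608098 ≈ -6.2185e-7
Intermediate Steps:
X(M, K) = -23/14 - M/14 + K/14 (X(M, K) = -2 + (M + (-5 - K))/(-7 - 7) = -2 + (-5 + M - K)/(-14) = -2 + (-5 + M - K)*(-1/14) = -2 + (5/14 - M/14 + K/14) = -23/14 - M/14 + K/14)
Y(B, a) = -3/7 - 13*a/14 (Y(B, a) = (-23/14 - 1/14*(-4) + (a - 1*(-13))/14) - a = (-23/14 + 2/7 + (a + 13)/14) - a = (-23/14 + 2/7 + (13 + a)/14) - a = (-23/14 + 2/7 + (13/14 + a/14)) - a = (-3/7 + a/14) - a = -3/7 - 13*a/14)
Y(-155, D(3))/(-804049) = (-3/7 - 13*(-4 + 3)/14)/(-804049) = (-3/7 - 13/14*(-1))*(-1/804049) = (-3/7 + 13/14)*(-1/804049) = (1/2)*(-1/804049) = -1/1608098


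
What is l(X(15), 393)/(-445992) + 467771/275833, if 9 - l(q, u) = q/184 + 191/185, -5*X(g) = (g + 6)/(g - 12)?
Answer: 1420284442695521/837515471575488 ≈ 1.6958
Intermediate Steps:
X(g) = -(6 + g)/(5*(-12 + g)) (X(g) = -(g + 6)/(5*(g - 12)) = -(6 + g)/(5*(-12 + g)))
l(q, u) = 1474/185 - q/184 (l(q, u) = 9 - (q/184 + 191/185) = 9 - (191/185 + q/184) = 9 + (-191/185 - q/184) = 1474/185 - q/184)
l(X(15), 393)/(-445992) + 467771/275833 = (1474/185 - (-6 - 1*15)/(920*(-12 + 15)))/(-445992) + 467771/275833 = (1474/185 - (-6 - 15)/(920*3))*(-1/445992) + 467771*(1/275833) = (1474/185 - (-21)/(920*3))*(-1/445992) + 467771/275833 = (1474/185 - 1/184*(-7/5))*(-1/445992) + 467771/275833 = (1474/185 + 7/920)*(-1/445992) + 467771/275833 = (54295/6808)*(-1/445992) + 467771/275833 = -54295/3036313536 + 467771/275833 = 1420284442695521/837515471575488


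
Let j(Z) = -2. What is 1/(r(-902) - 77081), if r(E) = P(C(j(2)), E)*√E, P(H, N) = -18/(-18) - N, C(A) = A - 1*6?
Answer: -77081/6676979479 - 903*I*√902/6676979479 ≈ -1.1544e-5 - 4.0617e-6*I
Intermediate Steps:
C(A) = -6 + A (C(A) = A - 6 = -6 + A)
P(H, N) = 1 - N (P(H, N) = -18*(-1/18) - N = 1 - N)
r(E) = √E*(1 - E) (r(E) = (1 - E)*√E = √E*(1 - E))
1/(r(-902) - 77081) = 1/(√(-902)*(1 - 1*(-902)) - 77081) = 1/((I*√902)*(1 + 902) - 77081) = 1/((I*√902)*903 - 77081) = 1/(903*I*√902 - 77081) = 1/(-77081 + 903*I*√902)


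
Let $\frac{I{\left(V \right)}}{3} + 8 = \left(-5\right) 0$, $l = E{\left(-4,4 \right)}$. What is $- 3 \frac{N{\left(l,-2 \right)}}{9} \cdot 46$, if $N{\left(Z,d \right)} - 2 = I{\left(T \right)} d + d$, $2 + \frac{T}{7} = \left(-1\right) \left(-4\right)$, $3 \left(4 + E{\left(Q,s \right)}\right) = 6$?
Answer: $-736$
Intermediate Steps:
$E{\left(Q,s \right)} = -2$ ($E{\left(Q,s \right)} = -4 + \frac{1}{3} \cdot 6 = -4 + 2 = -2$)
$l = -2$
$T = 14$ ($T = -14 + 7 \left(\left(-1\right) \left(-4\right)\right) = -14 + 7 \cdot 4 = -14 + 28 = 14$)
$I{\left(V \right)} = -24$ ($I{\left(V \right)} = -24 + 3 \left(\left(-5\right) 0\right) = -24 + 3 \cdot 0 = -24 + 0 = -24$)
$N{\left(Z,d \right)} = 2 - 23 d$ ($N{\left(Z,d \right)} = 2 + \left(- 24 d + d\right) = 2 - 23 d$)
$- 3 \frac{N{\left(l,-2 \right)}}{9} \cdot 46 = - 3 \frac{2 - -46}{9} \cdot 46 = - 3 \left(2 + 46\right) \frac{1}{9} \cdot 46 = - 3 \cdot 48 \cdot \frac{1}{9} \cdot 46 = \left(-3\right) \frac{16}{3} \cdot 46 = \left(-16\right) 46 = -736$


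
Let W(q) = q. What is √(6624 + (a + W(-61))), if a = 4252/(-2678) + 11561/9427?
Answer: 2*√2160435457605347/1147523 ≈ 81.010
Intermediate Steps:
a = -414693/1147523 (a = 4252*(-1/2678) + 11561*(1/9427) = -2126/1339 + 1051/857 = -414693/1147523 ≈ -0.36138)
√(6624 + (a + W(-61))) = √(6624 + (-414693/1147523 - 61)) = √(6624 - 70413596/1147523) = √(7530778756/1147523) = 2*√2160435457605347/1147523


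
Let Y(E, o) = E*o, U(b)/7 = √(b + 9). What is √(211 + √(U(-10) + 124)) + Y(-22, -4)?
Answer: 88 + √(211 + √(124 + 7*I)) ≈ 102.9 + 0.01054*I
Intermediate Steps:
U(b) = 7*√(9 + b) (U(b) = 7*√(b + 9) = 7*√(9 + b))
√(211 + √(U(-10) + 124)) + Y(-22, -4) = √(211 + √(7*√(9 - 10) + 124)) - 22*(-4) = √(211 + √(7*√(-1) + 124)) + 88 = √(211 + √(7*I + 124)) + 88 = √(211 + √(124 + 7*I)) + 88 = 88 + √(211 + √(124 + 7*I))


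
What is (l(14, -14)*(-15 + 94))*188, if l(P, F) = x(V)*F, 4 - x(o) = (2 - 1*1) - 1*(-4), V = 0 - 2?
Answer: 207928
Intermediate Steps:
V = -2
x(o) = -1 (x(o) = 4 - ((2 - 1*1) - 1*(-4)) = 4 - ((2 - 1) + 4) = 4 - (1 + 4) = 4 - 1*5 = 4 - 5 = -1)
l(P, F) = -F
(l(14, -14)*(-15 + 94))*188 = ((-1*(-14))*(-15 + 94))*188 = (14*79)*188 = 1106*188 = 207928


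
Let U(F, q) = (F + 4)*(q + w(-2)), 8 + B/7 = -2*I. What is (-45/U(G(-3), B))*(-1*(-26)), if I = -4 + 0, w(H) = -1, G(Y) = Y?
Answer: 1170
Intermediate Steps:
I = -4
B = 0 (B = -56 + 7*(-2*(-4)) = -56 + 7*8 = -56 + 56 = 0)
U(F, q) = (-1 + q)*(4 + F) (U(F, q) = (F + 4)*(q - 1) = (4 + F)*(-1 + q) = (-1 + q)*(4 + F))
(-45/U(G(-3), B))*(-1*(-26)) = (-45/(-4 - 1*(-3) + 4*0 - 3*0))*(-1*(-26)) = (-45/(-4 + 3 + 0 + 0))*26 = (-45/(-1))*26 = -1*(-45)*26 = 45*26 = 1170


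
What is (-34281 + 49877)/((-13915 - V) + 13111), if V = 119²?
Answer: -15596/14965 ≈ -1.0422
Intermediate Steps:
V = 14161
(-34281 + 49877)/((-13915 - V) + 13111) = (-34281 + 49877)/((-13915 - 1*14161) + 13111) = 15596/((-13915 - 14161) + 13111) = 15596/(-28076 + 13111) = 15596/(-14965) = 15596*(-1/14965) = -15596/14965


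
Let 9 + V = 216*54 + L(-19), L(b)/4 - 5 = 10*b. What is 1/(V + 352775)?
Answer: 1/363690 ≈ 2.7496e-6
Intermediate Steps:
L(b) = 20 + 40*b (L(b) = 20 + 4*(10*b) = 20 + 40*b)
V = 10915 (V = -9 + (216*54 + (20 + 40*(-19))) = -9 + (11664 + (20 - 760)) = -9 + (11664 - 740) = -9 + 10924 = 10915)
1/(V + 352775) = 1/(10915 + 352775) = 1/363690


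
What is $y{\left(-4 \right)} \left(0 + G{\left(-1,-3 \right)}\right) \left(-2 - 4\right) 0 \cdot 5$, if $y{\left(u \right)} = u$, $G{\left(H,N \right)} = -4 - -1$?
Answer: $0$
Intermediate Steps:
$G{\left(H,N \right)} = -3$ ($G{\left(H,N \right)} = -4 + 1 = -3$)
$y{\left(-4 \right)} \left(0 + G{\left(-1,-3 \right)}\right) \left(-2 - 4\right) 0 \cdot 5 = - 4 \left(0 - 3\right) \left(-2 - 4\right) 0 \cdot 5 = - 4 \left(\left(-3\right) \left(-6\right)\right) 0 = \left(-4\right) 18 \cdot 0 = \left(-72\right) 0 = 0$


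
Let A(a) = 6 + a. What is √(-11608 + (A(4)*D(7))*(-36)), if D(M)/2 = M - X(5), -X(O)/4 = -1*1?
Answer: 2*I*√3442 ≈ 117.34*I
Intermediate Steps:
X(O) = 4 (X(O) = -(-4) = -4*(-1) = 4)
D(M) = -8 + 2*M (D(M) = 2*(M - 1*4) = 2*(M - 4) = 2*(-4 + M) = -8 + 2*M)
√(-11608 + (A(4)*D(7))*(-36)) = √(-11608 + ((6 + 4)*(-8 + 2*7))*(-36)) = √(-11608 + (10*(-8 + 14))*(-36)) = √(-11608 + (10*6)*(-36)) = √(-11608 + 60*(-36)) = √(-11608 - 2160) = √(-13768) = 2*I*√3442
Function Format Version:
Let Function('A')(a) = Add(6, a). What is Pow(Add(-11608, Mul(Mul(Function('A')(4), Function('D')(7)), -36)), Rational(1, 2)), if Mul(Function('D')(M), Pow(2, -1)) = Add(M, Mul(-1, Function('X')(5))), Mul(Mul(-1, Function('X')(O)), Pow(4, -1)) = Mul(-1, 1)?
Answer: Mul(2, I, Pow(3442, Rational(1, 2))) ≈ Mul(117.34, I)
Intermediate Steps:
Function('X')(O) = 4 (Function('X')(O) = Mul(-4, Mul(-1, 1)) = Mul(-4, -1) = 4)
Function('D')(M) = Add(-8, Mul(2, M)) (Function('D')(M) = Mul(2, Add(M, Mul(-1, 4))) = Mul(2, Add(M, -4)) = Mul(2, Add(-4, M)) = Add(-8, Mul(2, M)))
Pow(Add(-11608, Mul(Mul(Function('A')(4), Function('D')(7)), -36)), Rational(1, 2)) = Pow(Add(-11608, Mul(Mul(Add(6, 4), Add(-8, Mul(2, 7))), -36)), Rational(1, 2)) = Pow(Add(-11608, Mul(Mul(10, Add(-8, 14)), -36)), Rational(1, 2)) = Pow(Add(-11608, Mul(Mul(10, 6), -36)), Rational(1, 2)) = Pow(Add(-11608, Mul(60, -36)), Rational(1, 2)) = Pow(Add(-11608, -2160), Rational(1, 2)) = Pow(-13768, Rational(1, 2)) = Mul(2, I, Pow(3442, Rational(1, 2)))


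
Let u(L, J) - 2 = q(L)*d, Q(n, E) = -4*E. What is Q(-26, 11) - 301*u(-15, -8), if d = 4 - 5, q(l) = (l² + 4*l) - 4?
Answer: 47815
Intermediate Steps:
q(l) = -4 + l² + 4*l
d = -1
u(L, J) = 6 - L² - 4*L (u(L, J) = 2 + (-4 + L² + 4*L)*(-1) = 2 + (4 - L² - 4*L) = 6 - L² - 4*L)
Q(-26, 11) - 301*u(-15, -8) = -4*11 - 301*(6 - 1*(-15)² - 4*(-15)) = -44 - 301*(6 - 1*225 + 60) = -44 - 301*(6 - 225 + 60) = -44 - 301*(-159) = -44 + 47859 = 47815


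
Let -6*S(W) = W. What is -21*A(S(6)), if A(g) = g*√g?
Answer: 21*I ≈ 21.0*I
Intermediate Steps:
S(W) = -W/6
A(g) = g^(3/2)
-21*A(S(6)) = -21*(-I) = -(-21)*I = 21*I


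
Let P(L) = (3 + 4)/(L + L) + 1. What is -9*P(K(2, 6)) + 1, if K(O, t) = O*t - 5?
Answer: -25/2 ≈ -12.500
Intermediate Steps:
K(O, t) = -5 + O*t
P(L) = 1 + 7/(2*L) (P(L) = 7/((2*L)) + 1 = 7*(1/(2*L)) + 1 = 7/(2*L) + 1 = 1 + 7/(2*L))
-9*P(K(2, 6)) + 1 = -9*(7/2 + (-5 + 2*6))/(-5 + 2*6) + 1 = -9*(7/2 + (-5 + 12))/(-5 + 12) + 1 = -9*(7/2 + 7)/7 + 1 = -9*21/(7*2) + 1 = -9*3/2 + 1 = -27/2 + 1 = -25/2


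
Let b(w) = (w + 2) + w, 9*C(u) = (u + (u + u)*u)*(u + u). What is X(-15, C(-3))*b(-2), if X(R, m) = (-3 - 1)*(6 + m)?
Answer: -32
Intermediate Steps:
C(u) = 2*u*(u + 2*u²)/9 (C(u) = ((u + (u + u)*u)*(u + u))/9 = ((u + (2*u)*u)*(2*u))/9 = ((u + 2*u²)*(2*u))/9 = (2*u*(u + 2*u²))/9 = 2*u*(u + 2*u²)/9)
X(R, m) = -24 - 4*m (X(R, m) = -4*(6 + m) = -24 - 4*m)
b(w) = 2 + 2*w (b(w) = (2 + w) + w = 2 + 2*w)
X(-15, C(-3))*b(-2) = (-24 - 8*(-3)²*(1 + 2*(-3))/9)*(2 + 2*(-2)) = (-24 - 8*9*(1 - 6)/9)*(2 - 4) = (-24 - 8*9*(-5)/9)*(-2) = (-24 - 4*(-10))*(-2) = (-24 + 40)*(-2) = 16*(-2) = -32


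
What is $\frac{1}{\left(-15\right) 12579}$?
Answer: $- \frac{1}{188685} \approx -5.2998 \cdot 10^{-6}$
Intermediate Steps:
$\frac{1}{\left(-15\right) 12579} = \frac{1}{-188685} = - \frac{1}{188685}$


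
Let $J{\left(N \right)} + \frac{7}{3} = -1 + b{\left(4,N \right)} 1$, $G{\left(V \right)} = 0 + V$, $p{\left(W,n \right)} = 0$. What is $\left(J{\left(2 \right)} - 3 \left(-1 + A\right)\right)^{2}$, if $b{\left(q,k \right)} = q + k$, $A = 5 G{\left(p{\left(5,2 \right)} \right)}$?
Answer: $\frac{289}{9} \approx 32.111$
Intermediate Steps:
$G{\left(V \right)} = V$
$A = 0$ ($A = 5 \cdot 0 = 0$)
$b{\left(q,k \right)} = k + q$
$J{\left(N \right)} = \frac{2}{3} + N$ ($J{\left(N \right)} = - \frac{7}{3} + \left(-1 + \left(N + 4\right) 1\right) = - \frac{7}{3} + \left(-1 + \left(4 + N\right) 1\right) = - \frac{7}{3} + \left(-1 + \left(4 + N\right)\right) = - \frac{7}{3} + \left(3 + N\right) = \frac{2}{3} + N$)
$\left(J{\left(2 \right)} - 3 \left(-1 + A\right)\right)^{2} = \left(\left(\frac{2}{3} + 2\right) - 3 \left(-1 + 0\right)\right)^{2} = \left(\frac{8}{3} - -3\right)^{2} = \left(\frac{8}{3} + 3\right)^{2} = \left(\frac{17}{3}\right)^{2} = \frac{289}{9}$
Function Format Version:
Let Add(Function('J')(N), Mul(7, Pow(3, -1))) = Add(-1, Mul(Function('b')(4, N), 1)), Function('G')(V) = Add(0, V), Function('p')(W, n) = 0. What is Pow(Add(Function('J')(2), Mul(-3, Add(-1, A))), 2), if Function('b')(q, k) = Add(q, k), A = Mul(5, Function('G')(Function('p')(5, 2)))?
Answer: Rational(289, 9) ≈ 32.111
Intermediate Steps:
Function('G')(V) = V
A = 0 (A = Mul(5, 0) = 0)
Function('b')(q, k) = Add(k, q)
Function('J')(N) = Add(Rational(2, 3), N) (Function('J')(N) = Add(Rational(-7, 3), Add(-1, Mul(Add(N, 4), 1))) = Add(Rational(-7, 3), Add(-1, Mul(Add(4, N), 1))) = Add(Rational(-7, 3), Add(-1, Add(4, N))) = Add(Rational(-7, 3), Add(3, N)) = Add(Rational(2, 3), N))
Pow(Add(Function('J')(2), Mul(-3, Add(-1, A))), 2) = Pow(Add(Add(Rational(2, 3), 2), Mul(-3, Add(-1, 0))), 2) = Pow(Add(Rational(8, 3), Mul(-3, -1)), 2) = Pow(Add(Rational(8, 3), 3), 2) = Pow(Rational(17, 3), 2) = Rational(289, 9)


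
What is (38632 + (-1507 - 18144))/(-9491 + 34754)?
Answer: 2109/2807 ≈ 0.75134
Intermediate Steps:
(38632 + (-1507 - 18144))/(-9491 + 34754) = (38632 - 19651)/25263 = 18981*(1/25263) = 2109/2807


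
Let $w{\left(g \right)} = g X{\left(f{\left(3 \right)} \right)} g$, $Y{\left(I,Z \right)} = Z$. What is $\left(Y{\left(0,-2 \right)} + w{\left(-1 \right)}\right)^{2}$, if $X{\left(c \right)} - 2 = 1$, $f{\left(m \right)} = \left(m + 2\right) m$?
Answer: $1$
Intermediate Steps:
$f{\left(m \right)} = m \left(2 + m\right)$ ($f{\left(m \right)} = \left(2 + m\right) m = m \left(2 + m\right)$)
$X{\left(c \right)} = 3$ ($X{\left(c \right)} = 2 + 1 = 3$)
$w{\left(g \right)} = 3 g^{2}$ ($w{\left(g \right)} = g 3 g = 3 g g = 3 g^{2}$)
$\left(Y{\left(0,-2 \right)} + w{\left(-1 \right)}\right)^{2} = \left(-2 + 3 \left(-1\right)^{2}\right)^{2} = \left(-2 + 3 \cdot 1\right)^{2} = \left(-2 + 3\right)^{2} = 1^{2} = 1$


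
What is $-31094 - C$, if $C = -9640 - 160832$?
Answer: $139378$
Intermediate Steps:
$C = -170472$
$-31094 - C = -31094 - -170472 = -31094 + 170472 = 139378$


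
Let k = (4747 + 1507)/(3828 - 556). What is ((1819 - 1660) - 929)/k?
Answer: -1259720/3127 ≈ -402.85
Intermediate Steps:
k = 3127/1636 (k = 6254/3272 = 6254*(1/3272) = 3127/1636 ≈ 1.9114)
((1819 - 1660) - 929)/k = ((1819 - 1660) - 929)/(3127/1636) = (159 - 929)*(1636/3127) = -770*1636/3127 = -1259720/3127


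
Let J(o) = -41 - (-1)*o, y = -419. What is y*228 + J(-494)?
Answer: -96067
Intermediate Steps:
J(o) = -41 + o
y*228 + J(-494) = -419*228 + (-41 - 494) = -95532 - 535 = -96067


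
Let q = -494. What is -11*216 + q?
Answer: -2870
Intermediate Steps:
-11*216 + q = -11*216 - 494 = -2376 - 494 = -2870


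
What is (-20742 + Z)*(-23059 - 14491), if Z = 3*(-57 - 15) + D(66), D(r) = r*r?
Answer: 623405100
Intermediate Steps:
D(r) = r²
Z = 4140 (Z = 3*(-57 - 15) + 66² = 3*(-72) + 4356 = -216 + 4356 = 4140)
(-20742 + Z)*(-23059 - 14491) = (-20742 + 4140)*(-23059 - 14491) = -16602*(-37550) = 623405100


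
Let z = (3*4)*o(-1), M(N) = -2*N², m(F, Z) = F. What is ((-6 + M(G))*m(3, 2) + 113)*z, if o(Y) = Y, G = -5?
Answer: 660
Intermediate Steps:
z = -12 (z = (3*4)*(-1) = 12*(-1) = -12)
((-6 + M(G))*m(3, 2) + 113)*z = ((-6 - 2*(-5)²)*3 + 113)*(-12) = ((-6 - 2*25)*3 + 113)*(-12) = ((-6 - 50)*3 + 113)*(-12) = (-56*3 + 113)*(-12) = (-168 + 113)*(-12) = -55*(-12) = 660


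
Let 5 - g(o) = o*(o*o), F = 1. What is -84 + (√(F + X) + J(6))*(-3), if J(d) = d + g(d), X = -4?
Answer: 531 - 3*I*√3 ≈ 531.0 - 5.1962*I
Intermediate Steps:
g(o) = 5 - o³ (g(o) = 5 - o*o*o = 5 - o*o² = 5 - o³)
J(d) = 5 + d - d³ (J(d) = d + (5 - d³) = 5 + d - d³)
-84 + (√(F + X) + J(6))*(-3) = -84 + (√(1 - 4) + (5 + 6 - 1*6³))*(-3) = -84 + (√(-3) + (5 + 6 - 1*216))*(-3) = -84 + (I*√3 + (5 + 6 - 216))*(-3) = -84 + (I*√3 - 205)*(-3) = -84 + (-205 + I*√3)*(-3) = -84 + (615 - 3*I*√3) = 531 - 3*I*√3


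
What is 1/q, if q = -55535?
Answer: -1/55535 ≈ -1.8007e-5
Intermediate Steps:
1/q = 1/(-55535) = -1/55535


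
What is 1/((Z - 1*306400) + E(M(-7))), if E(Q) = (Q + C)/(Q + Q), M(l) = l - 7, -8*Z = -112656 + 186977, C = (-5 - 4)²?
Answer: -56/17678781 ≈ -3.1676e-6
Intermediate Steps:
C = 81 (C = (-9)² = 81)
Z = -74321/8 (Z = -(-112656 + 186977)/8 = -⅛*74321 = -74321/8 ≈ -9290.1)
M(l) = -7 + l
E(Q) = (81 + Q)/(2*Q) (E(Q) = (Q + 81)/(Q + Q) = (81 + Q)/((2*Q)) = (81 + Q)*(1/(2*Q)) = (81 + Q)/(2*Q))
1/((Z - 1*306400) + E(M(-7))) = 1/((-74321/8 - 1*306400) + (81 + (-7 - 7))/(2*(-7 - 7))) = 1/((-74321/8 - 306400) + (½)*(81 - 14)/(-14)) = 1/(-2525521/8 + (½)*(-1/14)*67) = 1/(-2525521/8 - 67/28) = 1/(-17678781/56) = -56/17678781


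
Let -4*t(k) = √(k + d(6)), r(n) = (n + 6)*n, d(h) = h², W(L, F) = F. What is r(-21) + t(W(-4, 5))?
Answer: 315 - √41/4 ≈ 313.40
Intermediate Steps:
r(n) = n*(6 + n) (r(n) = (6 + n)*n = n*(6 + n))
t(k) = -√(36 + k)/4 (t(k) = -√(k + 6²)/4 = -√(k + 36)/4 = -√(36 + k)/4)
r(-21) + t(W(-4, 5)) = -21*(6 - 21) - √(36 + 5)/4 = -21*(-15) - √41/4 = 315 - √41/4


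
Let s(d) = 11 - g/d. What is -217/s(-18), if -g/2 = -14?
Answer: -1953/113 ≈ -17.283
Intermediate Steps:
g = 28 (g = -2*(-14) = 28)
s(d) = 11 - 28/d
-217/s(-18) = -217/(11 - 28/(-18)) = -217/(11 - 28*(-1/18)) = -217/(11 + 14/9) = -217/113/9 = -217*9/113 = -1953/113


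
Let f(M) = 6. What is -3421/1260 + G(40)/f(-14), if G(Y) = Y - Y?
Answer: -3421/1260 ≈ -2.7151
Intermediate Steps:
G(Y) = 0
-3421/1260 + G(40)/f(-14) = -3421/1260 + 0/6 = -3421*1/1260 + 0*(1/6) = -3421/1260 + 0 = -3421/1260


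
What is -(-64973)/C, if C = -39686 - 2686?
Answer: -64973/42372 ≈ -1.5334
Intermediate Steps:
C = -42372
-(-64973)/C = -(-64973)/(-42372) = -(-64973)*(-1)/42372 = -1*64973/42372 = -64973/42372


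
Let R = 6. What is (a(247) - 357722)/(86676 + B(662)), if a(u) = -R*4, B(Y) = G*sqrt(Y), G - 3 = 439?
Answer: -3875999037/922924751 + 39530933*sqrt(662)/1845849502 ≈ -3.6487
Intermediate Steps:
G = 442 (G = 3 + 439 = 442)
B(Y) = 442*sqrt(Y)
a(u) = -24 (a(u) = -1*6*4 = -6*4 = -24)
(a(247) - 357722)/(86676 + B(662)) = (-24 - 357722)/(86676 + 442*sqrt(662)) = -357746/(86676 + 442*sqrt(662))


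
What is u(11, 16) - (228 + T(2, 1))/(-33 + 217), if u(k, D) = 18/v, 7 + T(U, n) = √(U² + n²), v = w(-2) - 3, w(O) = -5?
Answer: -635/184 - √5/184 ≈ -3.4632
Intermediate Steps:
v = -8 (v = -5 - 3 = -8)
T(U, n) = -7 + √(U² + n²)
u(k, D) = -9/4 (u(k, D) = 18/(-8) = 18*(-⅛) = -9/4)
u(11, 16) - (228 + T(2, 1))/(-33 + 217) = -9/4 - (228 + (-7 + √(2² + 1²)))/(-33 + 217) = -9/4 - (228 + (-7 + √(4 + 1)))/184 = -9/4 - (228 + (-7 + √5))/184 = -9/4 - (221 + √5)/184 = -9/4 - (221/184 + √5/184) = -9/4 + (-221/184 - √5/184) = -635/184 - √5/184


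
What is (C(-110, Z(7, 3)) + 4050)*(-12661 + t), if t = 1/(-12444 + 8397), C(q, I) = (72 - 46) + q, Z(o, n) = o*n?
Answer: -67738047896/1349 ≈ -5.0214e+7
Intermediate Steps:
Z(o, n) = n*o
C(q, I) = 26 + q
t = -1/4047 (t = 1/(-4047) = -1/4047 ≈ -0.00024710)
(C(-110, Z(7, 3)) + 4050)*(-12661 + t) = ((26 - 110) + 4050)*(-12661 - 1/4047) = (-84 + 4050)*(-51239068/4047) = 3966*(-51239068/4047) = -67738047896/1349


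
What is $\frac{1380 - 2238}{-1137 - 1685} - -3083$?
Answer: $\frac{4350542}{1411} \approx 3083.3$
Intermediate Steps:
$\frac{1380 - 2238}{-1137 - 1685} - -3083 = - \frac{858}{-2822} + 3083 = \left(-858\right) \left(- \frac{1}{2822}\right) + 3083 = \frac{429}{1411} + 3083 = \frac{4350542}{1411}$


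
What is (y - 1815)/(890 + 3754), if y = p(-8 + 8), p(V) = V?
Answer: -605/1548 ≈ -0.39083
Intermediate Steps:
y = 0 (y = -8 + 8 = 0)
(y - 1815)/(890 + 3754) = (0 - 1815)/(890 + 3754) = -1815/4644 = -1815*1/4644 = -605/1548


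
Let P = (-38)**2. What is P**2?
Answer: 2085136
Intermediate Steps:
P = 1444
P**2 = 1444**2 = 2085136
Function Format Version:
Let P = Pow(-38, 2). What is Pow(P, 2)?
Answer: 2085136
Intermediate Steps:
P = 1444
Pow(P, 2) = Pow(1444, 2) = 2085136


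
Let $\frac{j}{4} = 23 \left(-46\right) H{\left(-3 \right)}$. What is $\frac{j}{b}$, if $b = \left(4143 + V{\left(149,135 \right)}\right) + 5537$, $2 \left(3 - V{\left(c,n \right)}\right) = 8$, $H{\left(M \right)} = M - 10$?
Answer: $\frac{55016}{9679} \approx 5.6841$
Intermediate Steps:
$H{\left(M \right)} = -10 + M$ ($H{\left(M \right)} = M - 10 = -10 + M$)
$V{\left(c,n \right)} = -1$ ($V{\left(c,n \right)} = 3 - 4 = -1$)
$j = 55016$ ($j = 4 \cdot 23 \left(-46\right) \left(-10 - 3\right) = 4 \left(\left(-1058\right) \left(-13\right)\right) = 4 \cdot 13754 = 55016$)
$b = 9679$ ($b = \left(4143 - 1\right) + 5537 = 4142 + 5537 = 9679$)
$\frac{j}{b} = \frac{55016}{9679}$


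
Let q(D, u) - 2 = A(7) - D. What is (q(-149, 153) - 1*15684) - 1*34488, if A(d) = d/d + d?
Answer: -50013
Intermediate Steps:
A(d) = 1 + d
q(D, u) = 10 - D (q(D, u) = 2 + ((1 + 7) - D) = 2 + (8 - D) = 10 - D)
(q(-149, 153) - 1*15684) - 1*34488 = ((10 - 1*(-149)) - 1*15684) - 1*34488 = ((10 + 149) - 15684) - 34488 = (159 - 15684) - 34488 = -15525 - 34488 = -50013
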